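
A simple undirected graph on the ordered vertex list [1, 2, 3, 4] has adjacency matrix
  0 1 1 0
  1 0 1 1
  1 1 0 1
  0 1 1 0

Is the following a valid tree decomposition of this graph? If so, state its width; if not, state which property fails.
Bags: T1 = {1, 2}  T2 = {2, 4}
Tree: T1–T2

No — vertex 3 appears in no bag.

A tree decomposition must satisfy three properties: every vertex lies in some bag; for every edge, both endpoints lie together in some bag; and for every vertex, the bags containing it form a connected subtree. Here vertex 3 appears in no bag, so the decomposition is invalid.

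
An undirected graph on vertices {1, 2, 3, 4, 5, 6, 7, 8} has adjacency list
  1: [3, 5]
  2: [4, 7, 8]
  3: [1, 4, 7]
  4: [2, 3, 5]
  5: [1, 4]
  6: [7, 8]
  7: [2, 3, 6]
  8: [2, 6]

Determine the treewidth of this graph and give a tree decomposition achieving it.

Treewidth 2.
Bags: B1 = {1, 4, 5}  B2 = {1, 3, 4}  B3 = {2, 3, 4}  B4 = {2, 3, 7}  B5 = {2, 7, 8}  B6 = {6, 7, 8}
Tree: B1–B2, B2–B3, B3–B4, B4–B5, B5–B6

The largest bag has 3 vertices, giving width 2; this decomposition certifies tw(G) ≤ 2. The edges 5–1–3–4–5 form a cycle, so G is not a tree and its treewidth is at least 2. Combining the bounds, tw(G) = 2.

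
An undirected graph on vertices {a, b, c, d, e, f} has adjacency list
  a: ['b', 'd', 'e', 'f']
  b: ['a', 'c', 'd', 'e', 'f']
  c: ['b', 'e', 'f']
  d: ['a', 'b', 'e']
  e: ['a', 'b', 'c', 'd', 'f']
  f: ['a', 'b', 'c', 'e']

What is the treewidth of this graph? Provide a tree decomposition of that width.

Treewidth 3.
One such decomposition:
Bags: B1 = {a, b, e, f}  B2 = {b, c, e, f}  B3 = {a, b, d, e}
Tree: B1–B2, B1–B3

Each bag holds 4 vertices, so the decomposition has width 3, which upper-bounds the treewidth. On the other hand G contains the 4-clique {a, b, d, e}. A clique must lie in a single bag of any decomposition, so no decomposition can have width below 3. Hence tw(G) = 3 exactly.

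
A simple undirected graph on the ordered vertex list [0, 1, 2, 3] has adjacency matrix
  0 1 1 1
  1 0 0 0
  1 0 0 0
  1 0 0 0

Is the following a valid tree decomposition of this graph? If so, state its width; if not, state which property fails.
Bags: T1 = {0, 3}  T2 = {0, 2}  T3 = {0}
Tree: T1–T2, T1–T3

No — vertex 1 appears in no bag.

A tree decomposition must satisfy three properties: every vertex lies in some bag; for every edge, both endpoints lie together in some bag; and for every vertex, the bags containing it form a connected subtree. Here vertex 1 appears in no bag, so the decomposition is invalid.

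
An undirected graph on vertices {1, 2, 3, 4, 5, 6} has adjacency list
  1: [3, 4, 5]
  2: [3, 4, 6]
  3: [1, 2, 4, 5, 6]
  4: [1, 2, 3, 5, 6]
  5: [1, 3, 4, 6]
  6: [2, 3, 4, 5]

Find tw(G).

A width-3 tree decomposition is:
Bags: B1 = {3, 4, 5, 6}  B2 = {1, 3, 4, 5}  B3 = {2, 3, 4, 6}
Tree: B1–B2, B1–B3
Each bag holds 4 vertices, so the decomposition has width 3, which upper-bounds the treewidth. For the lower bound, the 4 vertices {2, 3, 4, 6} are pairwise adjacent, and any tree decomposition puts a clique entirely inside one bag — forcing width ≥ 3. Therefore the treewidth is 3.

3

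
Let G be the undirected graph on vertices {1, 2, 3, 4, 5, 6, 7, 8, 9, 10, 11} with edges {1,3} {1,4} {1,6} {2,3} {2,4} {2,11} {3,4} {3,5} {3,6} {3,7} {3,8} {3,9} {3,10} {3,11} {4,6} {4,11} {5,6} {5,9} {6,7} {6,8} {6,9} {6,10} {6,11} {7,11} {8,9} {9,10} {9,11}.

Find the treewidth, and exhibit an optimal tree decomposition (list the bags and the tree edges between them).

Treewidth 3.
One such decomposition:
Bags: B1 = {3, 6, 9, 11}  B2 = {3, 6, 7, 11}  B3 = {3, 4, 6, 11}  B4 = {1, 3, 4, 6}  B5 = {2, 3, 4, 11}  B6 = {3, 6, 8, 9}  B7 = {3, 6, 9, 10}  B8 = {3, 5, 6, 9}
Tree: B1–B2, B2–B3, B3–B4, B3–B5, B1–B6, B1–B7, B1–B8

The largest bag has 4 vertices, giving width 3; this decomposition certifies tw(G) ≤ 3. For the lower bound, the 4 vertices {2, 3, 4, 11} are pairwise adjacent, and any tree decomposition puts a clique entirely inside one bag — forcing width ≥ 3. Combining the bounds, tw(G) = 3.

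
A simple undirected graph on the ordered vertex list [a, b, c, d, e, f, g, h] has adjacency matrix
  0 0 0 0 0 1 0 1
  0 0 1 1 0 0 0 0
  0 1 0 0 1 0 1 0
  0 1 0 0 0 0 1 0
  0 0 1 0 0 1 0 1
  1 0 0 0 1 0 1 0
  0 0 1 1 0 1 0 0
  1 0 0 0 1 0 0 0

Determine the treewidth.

2

A width-2 tree decomposition is:
Bags: B1 = {a, f, h}  B2 = {e, f, h}  B3 = {e, f, g}  B4 = {c, e, g}  B5 = {c, d, g}  B6 = {b, c, d}
Tree: B1–B2, B2–B3, B3–B4, B4–B5, B5–B6
The largest bag has 3 vertices, giving width 2; this decomposition certifies tw(G) ≤ 2. The edges a–h–e–f–a form a cycle, so G is not a tree and its treewidth is at least 2. Hence tw(G) = 2 exactly.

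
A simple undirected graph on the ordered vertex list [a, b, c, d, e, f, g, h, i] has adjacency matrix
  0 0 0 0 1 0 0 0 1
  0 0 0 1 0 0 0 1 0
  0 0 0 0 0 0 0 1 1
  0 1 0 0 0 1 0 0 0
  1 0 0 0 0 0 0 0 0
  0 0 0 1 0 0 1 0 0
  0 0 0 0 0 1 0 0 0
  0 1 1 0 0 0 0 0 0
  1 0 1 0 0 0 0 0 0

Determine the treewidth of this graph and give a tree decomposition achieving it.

Each bag holds 2 vertices, so the decomposition has width 1, which upper-bounds the treewidth. Since G has at least one edge (e.g. g–f), it is not an edgeless graph, so tw(G) ≥ 1. Combining the bounds, tw(G) = 1.

Treewidth 1.
One optimal decomposition is:
Bags: B1 = {f, g}  B2 = {d, f}  B3 = {b, d}  B4 = {b, h}  B5 = {c, h}  B6 = {c, i}  B7 = {a, i}  B8 = {a, e}
Tree: B1–B2, B2–B3, B3–B4, B4–B5, B5–B6, B6–B7, B7–B8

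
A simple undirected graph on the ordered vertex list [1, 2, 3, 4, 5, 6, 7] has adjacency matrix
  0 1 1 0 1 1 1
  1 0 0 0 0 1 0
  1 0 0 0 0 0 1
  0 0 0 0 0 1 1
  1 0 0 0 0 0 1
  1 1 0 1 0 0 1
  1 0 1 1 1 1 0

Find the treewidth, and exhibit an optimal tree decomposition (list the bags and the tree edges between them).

Each bag holds 3 vertices, so the decomposition has width 2, which upper-bounds the treewidth. On the other hand G contains the 3-clique {1, 2, 6}. A clique must lie in a single bag of any decomposition, so no decomposition can have width below 2. The upper and lower bounds meet at 2, so that is the treewidth.

Treewidth 2.
Bags: B1 = {1, 6, 7}  B2 = {1, 2, 6}  B3 = {1, 5, 7}  B4 = {4, 6, 7}  B5 = {1, 3, 7}
Tree: B1–B2, B1–B3, B1–B4, B3–B5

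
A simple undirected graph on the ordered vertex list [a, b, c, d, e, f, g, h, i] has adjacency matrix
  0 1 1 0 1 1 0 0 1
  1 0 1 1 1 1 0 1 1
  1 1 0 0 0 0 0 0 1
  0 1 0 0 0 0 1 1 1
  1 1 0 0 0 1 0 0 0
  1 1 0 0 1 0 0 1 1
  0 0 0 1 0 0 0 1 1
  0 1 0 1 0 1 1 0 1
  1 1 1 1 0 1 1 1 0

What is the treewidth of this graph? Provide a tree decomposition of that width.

Every bag has size at most 4, so the width is 4 − 1 = 3 and tw(G) ≤ 3. On the other hand G contains the 4-clique {d, g, h, i}. A clique must lie in a single bag of any decomposition, so no decomposition can have width below 3. Hence tw(G) = 3 exactly.

Treewidth 3.
One such decomposition:
Bags: B1 = {a, b, f, i}  B2 = {b, f, h, i}  B3 = {a, b, e, f}  B4 = {b, d, h, i}  B5 = {a, b, c, i}  B6 = {d, g, h, i}
Tree: B1–B2, B1–B3, B2–B4, B1–B5, B4–B6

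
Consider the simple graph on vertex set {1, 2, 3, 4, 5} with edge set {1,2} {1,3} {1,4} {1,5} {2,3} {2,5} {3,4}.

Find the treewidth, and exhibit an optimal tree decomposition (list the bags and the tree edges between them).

Treewidth 2.
Bags: B1 = {1, 3, 4}  B2 = {1, 2, 3}  B3 = {1, 2, 5}
Tree: B1–B2, B2–B3

The largest bag has 3 vertices, giving width 2; this decomposition certifies tw(G) ≤ 2. On the other hand G contains the 3-clique {1, 2, 3}. A clique must lie in a single bag of any decomposition, so no decomposition can have width below 2. Hence tw(G) = 2 exactly.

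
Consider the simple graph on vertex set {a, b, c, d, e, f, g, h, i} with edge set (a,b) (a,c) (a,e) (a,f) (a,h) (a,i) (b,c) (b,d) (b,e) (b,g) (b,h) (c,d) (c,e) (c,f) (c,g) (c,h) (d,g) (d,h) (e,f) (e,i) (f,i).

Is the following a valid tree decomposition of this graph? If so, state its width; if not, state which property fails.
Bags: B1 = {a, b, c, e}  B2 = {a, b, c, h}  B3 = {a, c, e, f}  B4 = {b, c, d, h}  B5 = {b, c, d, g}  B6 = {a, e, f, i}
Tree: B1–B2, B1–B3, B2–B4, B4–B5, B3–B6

Every vertex of G appears in some bag (union = {a, b, c, d, e, f, g, h, i}); every edge is covered by a bag; and for each vertex v the set of bags containing v is connected in the bag tree. The decomposition is therefore valid. The largest bag has 4 vertices, so the width is 3.

Yes; width 3.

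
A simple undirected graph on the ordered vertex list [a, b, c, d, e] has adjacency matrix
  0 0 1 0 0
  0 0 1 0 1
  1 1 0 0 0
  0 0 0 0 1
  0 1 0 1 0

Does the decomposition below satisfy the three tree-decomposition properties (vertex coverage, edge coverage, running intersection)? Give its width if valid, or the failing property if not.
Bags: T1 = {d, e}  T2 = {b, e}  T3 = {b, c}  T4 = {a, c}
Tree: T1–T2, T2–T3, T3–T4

Every vertex of G appears in some bag (union = {a, b, c, d, e}); every edge is covered by a bag; and for each vertex v the set of bags containing v is connected in the bag tree. The decomposition is therefore valid. The largest bag has 2 vertices, so the width is 1.

Yes; width 1.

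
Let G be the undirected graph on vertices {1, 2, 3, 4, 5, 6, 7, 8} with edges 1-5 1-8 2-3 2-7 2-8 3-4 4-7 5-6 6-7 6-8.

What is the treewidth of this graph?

2

A width-2 tree decomposition is:
Bags: B1 = {1, 5, 6}  B2 = {1, 6, 8}  B3 = {6, 7, 8}  B4 = {2, 7, 8}  B5 = {2, 4, 7}  B6 = {2, 3, 4}
Tree: B1–B2, B2–B3, B3–B4, B4–B5, B5–B6
The largest bag has 3 vertices, giving width 2; this decomposition certifies tw(G) ≤ 2. For the lower bound, G contains the cycle 5–1–8–6–5, so G is not a forest; only forests have treewidth ≤ 1, hence tw(G) ≥ 2. The upper and lower bounds meet at 2, so that is the treewidth.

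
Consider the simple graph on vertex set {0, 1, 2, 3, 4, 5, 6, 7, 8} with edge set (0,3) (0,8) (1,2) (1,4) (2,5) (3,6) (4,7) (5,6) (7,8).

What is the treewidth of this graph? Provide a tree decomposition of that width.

The largest bag has 3 vertices, giving width 2; this decomposition certifies tw(G) ≤ 2. Since 7–4–1–2–5–6–3–0–8–7 is a cycle in G, G is not acyclic. Forests are exactly the graphs of treewidth ≤ 1, so tw(G) ≥ 2. Hence tw(G) = 2 exactly.

Treewidth 2.
One such decomposition:
Bags: B1 = {1, 4, 7}  B2 = {1, 2, 7}  B3 = {2, 5, 7}  B4 = {5, 6, 7}  B5 = {3, 6, 7}  B6 = {0, 3, 7}  B7 = {0, 7, 8}
Tree: B1–B2, B2–B3, B3–B4, B4–B5, B5–B6, B6–B7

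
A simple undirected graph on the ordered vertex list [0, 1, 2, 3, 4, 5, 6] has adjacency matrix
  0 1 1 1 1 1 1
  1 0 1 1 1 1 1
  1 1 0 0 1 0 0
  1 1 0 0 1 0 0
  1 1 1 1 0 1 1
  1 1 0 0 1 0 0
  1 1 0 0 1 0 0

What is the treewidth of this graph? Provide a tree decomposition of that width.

Each bag holds 4 vertices, so the decomposition has width 3, which upper-bounds the treewidth. On the other hand G contains the 4-clique {0, 1, 2, 4}. A clique must lie in a single bag of any decomposition, so no decomposition can have width below 3. Combining the bounds, tw(G) = 3.

Treewidth 3.
One such decomposition:
Bags: B1 = {0, 1, 4, 5}  B2 = {0, 1, 2, 4}  B3 = {0, 1, 4, 6}  B4 = {0, 1, 3, 4}
Tree: B1–B2, B1–B3, B2–B4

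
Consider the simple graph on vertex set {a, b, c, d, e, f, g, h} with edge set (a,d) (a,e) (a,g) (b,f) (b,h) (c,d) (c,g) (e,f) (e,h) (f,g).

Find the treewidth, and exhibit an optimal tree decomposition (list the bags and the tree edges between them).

Each bag holds 3 vertices, so the decomposition has width 2, which upper-bounds the treewidth. The edges c–d–a–g–c form a cycle, so G is not a tree and its treewidth is at least 2. The upper and lower bounds meet at 2, so that is the treewidth.

Treewidth 2.
Bags: B1 = {c, d, g}  B2 = {a, d, g}  B3 = {a, f, g}  B4 = {a, e, f}  B5 = {b, e, f}  B6 = {b, e, h}
Tree: B1–B2, B2–B3, B3–B4, B4–B5, B5–B6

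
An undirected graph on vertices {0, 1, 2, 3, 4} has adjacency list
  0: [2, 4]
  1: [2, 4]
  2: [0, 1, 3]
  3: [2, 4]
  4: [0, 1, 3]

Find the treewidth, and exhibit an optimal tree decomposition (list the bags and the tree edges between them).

Each bag holds 3 vertices, so the decomposition has width 2, which upper-bounds the treewidth. Since 0–4–1–2–0 is a cycle in G, G is not acyclic. Forests are exactly the graphs of treewidth ≤ 1, so tw(G) ≥ 2. Therefore the treewidth is 2.

Treewidth 2.
Bags: B1 = {0, 2, 4}  B2 = {1, 2, 4}  B3 = {2, 3, 4}
Tree: B1–B2, B2–B3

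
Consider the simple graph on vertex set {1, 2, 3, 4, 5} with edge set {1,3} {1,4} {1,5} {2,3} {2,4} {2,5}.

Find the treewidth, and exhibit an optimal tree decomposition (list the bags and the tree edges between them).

Treewidth 2.
One optimal decomposition is:
Bags: B1 = {1, 2, 5}  B2 = {1, 2, 4}  B3 = {1, 2, 3}
Tree: B1–B2, B2–B3

Every bag has size at most 3, so the width is 3 − 1 = 2 and tw(G) ≤ 2. Since 1–5–2–4–1 is a cycle in G, G is not acyclic. Forests are exactly the graphs of treewidth ≤ 1, so tw(G) ≥ 2. The upper and lower bounds meet at 2, so that is the treewidth.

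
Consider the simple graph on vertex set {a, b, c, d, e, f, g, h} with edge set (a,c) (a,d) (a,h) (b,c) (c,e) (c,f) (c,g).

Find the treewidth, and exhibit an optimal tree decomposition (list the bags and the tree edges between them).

The largest bag has 2 vertices, giving width 1; this decomposition certifies tw(G) ≤ 1. Any graph with an edge has treewidth ≥ 1, and G has the edge e–c. Therefore the treewidth is 1.

Treewidth 1.
One such decomposition:
Bags: B1 = {c, e}  B2 = {a, c}  B3 = {c, g}  B4 = {a, d}  B5 = {a, h}  B6 = {b, c}  B7 = {c, f}
Tree: B1–B2, B2–B3, B2–B4, B4–B5, B1–B6, B2–B7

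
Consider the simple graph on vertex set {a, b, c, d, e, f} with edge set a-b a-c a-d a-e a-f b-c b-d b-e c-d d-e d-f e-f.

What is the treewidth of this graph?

3

A width-3 tree decomposition is:
Bags: B1 = {a, b, d, e}  B2 = {a, d, e, f}  B3 = {a, b, c, d}
Tree: B1–B2, B1–B3
Each bag holds 4 vertices, so the decomposition has width 3, which upper-bounds the treewidth. For the lower bound, the 4 vertices {a, d, e, f} are pairwise adjacent, and any tree decomposition puts a clique entirely inside one bag — forcing width ≥ 3. Therefore the treewidth is 3.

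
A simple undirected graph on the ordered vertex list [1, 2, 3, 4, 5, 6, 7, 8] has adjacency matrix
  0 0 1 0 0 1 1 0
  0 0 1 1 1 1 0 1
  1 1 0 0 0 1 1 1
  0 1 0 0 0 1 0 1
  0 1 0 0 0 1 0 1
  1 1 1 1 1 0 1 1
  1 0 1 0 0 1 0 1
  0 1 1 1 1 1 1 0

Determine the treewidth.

A width-3 tree decomposition is:
Bags: B1 = {2, 4, 6, 8}  B2 = {2, 3, 6, 8}  B3 = {3, 6, 7, 8}  B4 = {2, 5, 6, 8}  B5 = {1, 3, 6, 7}
Tree: B1–B2, B2–B3, B2–B4, B3–B5
Each bag holds 4 vertices, so the decomposition has width 3, which upper-bounds the treewidth. On the other hand G contains the 4-clique {2, 3, 6, 8}. A clique must lie in a single bag of any decomposition, so no decomposition can have width below 3. Therefore the treewidth is 3.

3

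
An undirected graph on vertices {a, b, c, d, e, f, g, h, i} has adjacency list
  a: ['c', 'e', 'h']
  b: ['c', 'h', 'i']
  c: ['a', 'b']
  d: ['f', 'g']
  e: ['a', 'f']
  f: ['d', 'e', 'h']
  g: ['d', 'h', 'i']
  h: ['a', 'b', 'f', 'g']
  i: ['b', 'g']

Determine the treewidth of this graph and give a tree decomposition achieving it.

Every bag has size at most 4, so the width is 4 − 1 = 3 and tw(G) ≤ 3. For the lower bound: the 4 vertex sets {d,g,i}, {b}, {h}, {a,c,e,f} are disjoint, each induces a connected subgraph, and every pair is joined by at least one edge of G. Contracting each set to a single vertex therefore yields K_{4} as a minor, and since treewidth is minor-monotone, tw(G) ≥ tw(K_{4}) = 3. Therefore the treewidth is 3.

Treewidth 3.
One such decomposition:
Bags: B1 = {b, d, g, i}  B2 = {b, d, g, h}  B3 = {b, d, f, h}  B4 = {b, c, f, h}  B5 = {a, c, f, h}  B6 = {a, c, e, f}
Tree: B1–B2, B2–B3, B3–B4, B4–B5, B5–B6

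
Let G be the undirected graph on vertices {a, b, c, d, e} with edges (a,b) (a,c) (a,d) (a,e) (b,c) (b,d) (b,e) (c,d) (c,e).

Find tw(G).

A width-3 tree decomposition is:
Bags: B1 = {a, b, c, d}  B2 = {a, b, c, e}
Tree: B1–B2
Every bag has size at most 4, so the width is 4 − 1 = 3 and tw(G) ≤ 3. Conversely, {a, b, c, d} is a clique of size 4, and the vertices of any clique must share a bag in every tree decomposition; so some bag has ≥ 4 vertices and tw(G) ≥ 3. The upper and lower bounds meet at 3, so that is the treewidth.

3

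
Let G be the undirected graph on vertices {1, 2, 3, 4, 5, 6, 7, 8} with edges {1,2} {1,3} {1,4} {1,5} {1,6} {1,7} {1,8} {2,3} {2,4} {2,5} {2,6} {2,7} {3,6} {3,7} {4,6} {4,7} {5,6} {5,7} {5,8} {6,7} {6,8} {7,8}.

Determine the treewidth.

4

A width-4 tree decomposition is:
Bags: B1 = {1, 2, 4, 6, 7}  B2 = {1, 2, 5, 6, 7}  B3 = {1, 5, 6, 7, 8}  B4 = {1, 2, 3, 6, 7}
Tree: B1–B2, B2–B3, B1–B4
Each bag holds 5 vertices, so the decomposition has width 4, which upper-bounds the treewidth. On the other hand G contains the 5-clique {1, 5, 6, 7, 8}. A clique must lie in a single bag of any decomposition, so no decomposition can have width below 4. Combining the bounds, tw(G) = 4.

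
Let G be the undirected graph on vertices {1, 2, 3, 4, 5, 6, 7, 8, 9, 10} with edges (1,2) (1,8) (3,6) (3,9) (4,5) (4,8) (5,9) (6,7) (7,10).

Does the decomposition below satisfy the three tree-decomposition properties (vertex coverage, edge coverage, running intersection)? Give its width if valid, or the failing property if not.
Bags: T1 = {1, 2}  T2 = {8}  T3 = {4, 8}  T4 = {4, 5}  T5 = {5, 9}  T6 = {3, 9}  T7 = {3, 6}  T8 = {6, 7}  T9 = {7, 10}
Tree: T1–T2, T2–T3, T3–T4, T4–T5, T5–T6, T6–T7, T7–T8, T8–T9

A tree decomposition must satisfy three properties: every vertex lies in some bag; for every edge, both endpoints lie together in some bag; and for every vertex, the bags containing it form a connected subtree. Here edge (1,8) lies in no bag, so the decomposition is invalid.

No — edge (1,8) lies in no bag.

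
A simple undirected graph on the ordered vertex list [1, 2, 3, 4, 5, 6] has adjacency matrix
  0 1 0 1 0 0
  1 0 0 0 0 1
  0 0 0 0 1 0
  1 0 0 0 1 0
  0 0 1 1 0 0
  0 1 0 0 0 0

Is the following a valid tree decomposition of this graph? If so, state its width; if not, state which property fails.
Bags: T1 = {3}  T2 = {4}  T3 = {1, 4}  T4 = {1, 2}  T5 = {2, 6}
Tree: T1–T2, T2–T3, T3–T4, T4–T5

No — vertex 5 appears in no bag.

A tree decomposition must satisfy three properties: every vertex lies in some bag; for every edge, both endpoints lie together in some bag; and for every vertex, the bags containing it form a connected subtree. Here vertex 5 appears in no bag, so the decomposition is invalid.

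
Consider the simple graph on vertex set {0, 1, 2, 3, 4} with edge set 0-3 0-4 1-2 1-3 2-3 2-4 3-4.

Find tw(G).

A width-2 tree decomposition is:
Bags: B1 = {1, 2, 3}  B2 = {2, 3, 4}  B3 = {0, 3, 4}
Tree: B1–B2, B2–B3
The largest bag has 3 vertices, giving width 2; this decomposition certifies tw(G) ≤ 2. For the lower bound, the 3 vertices {0, 3, 4} are pairwise adjacent, and any tree decomposition puts a clique entirely inside one bag — forcing width ≥ 2. Combining the bounds, tw(G) = 2.

2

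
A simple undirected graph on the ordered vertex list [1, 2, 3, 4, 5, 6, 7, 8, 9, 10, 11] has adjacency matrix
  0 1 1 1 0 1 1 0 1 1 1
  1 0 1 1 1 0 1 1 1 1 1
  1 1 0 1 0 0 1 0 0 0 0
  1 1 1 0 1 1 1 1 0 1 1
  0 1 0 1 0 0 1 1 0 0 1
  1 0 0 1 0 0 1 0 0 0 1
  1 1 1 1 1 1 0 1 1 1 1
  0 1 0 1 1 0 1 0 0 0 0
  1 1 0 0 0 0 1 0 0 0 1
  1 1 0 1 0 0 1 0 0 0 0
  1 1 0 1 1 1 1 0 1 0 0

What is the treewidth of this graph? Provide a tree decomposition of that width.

Each bag holds 5 vertices, so the decomposition has width 4, which upper-bounds the treewidth. On the other hand G contains the 5-clique {1, 2, 7, 9, 11}. A clique must lie in a single bag of any decomposition, so no decomposition can have width below 4. Combining the bounds, tw(G) = 4.

Treewidth 4.
One such decomposition:
Bags: B1 = {1, 2, 4, 7, 11}  B2 = {2, 4, 5, 7, 11}  B3 = {2, 4, 5, 7, 8}  B4 = {1, 2, 3, 4, 7}  B5 = {1, 4, 6, 7, 11}  B6 = {1, 2, 7, 9, 11}  B7 = {1, 2, 4, 7, 10}
Tree: B1–B2, B2–B3, B1–B4, B1–B5, B1–B6, B1–B7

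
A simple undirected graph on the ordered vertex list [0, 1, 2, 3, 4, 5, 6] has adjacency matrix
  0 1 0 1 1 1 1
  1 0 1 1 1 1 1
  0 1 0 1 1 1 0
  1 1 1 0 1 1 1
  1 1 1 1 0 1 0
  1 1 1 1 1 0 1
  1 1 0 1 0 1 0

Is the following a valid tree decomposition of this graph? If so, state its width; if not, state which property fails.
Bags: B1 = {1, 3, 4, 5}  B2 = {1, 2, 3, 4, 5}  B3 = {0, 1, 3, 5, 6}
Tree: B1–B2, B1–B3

A tree decomposition must satisfy three properties: every vertex lies in some bag; for every edge, both endpoints lie together in some bag; and for every vertex, the bags containing it form a connected subtree. Here edge (0,4) lies in no bag, so the decomposition is invalid.

No — edge (0,4) lies in no bag.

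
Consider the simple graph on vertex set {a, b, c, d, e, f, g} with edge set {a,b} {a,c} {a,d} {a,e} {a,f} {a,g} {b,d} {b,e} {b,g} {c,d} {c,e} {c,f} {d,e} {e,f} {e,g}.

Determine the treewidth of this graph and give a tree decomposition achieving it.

Every bag has size at most 4, so the width is 4 − 1 = 3 and tw(G) ≤ 3. Conversely, {a, c, d, e} is a clique of size 4, and the vertices of any clique must share a bag in every tree decomposition; so some bag has ≥ 4 vertices and tw(G) ≥ 3. The upper and lower bounds meet at 3, so that is the treewidth.

Treewidth 3.
One such decomposition:
Bags: B1 = {a, c, d, e}  B2 = {a, b, d, e}  B3 = {a, c, e, f}  B4 = {a, b, e, g}
Tree: B1–B2, B1–B3, B2–B4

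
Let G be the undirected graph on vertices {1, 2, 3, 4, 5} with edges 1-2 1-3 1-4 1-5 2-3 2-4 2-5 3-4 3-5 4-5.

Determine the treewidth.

A width-4 tree decomposition is:
Bags: B1 = {1, 2, 3, 4, 5}
Tree: (single bag)
With just one bag of size 5, the width is 5 − 1 = 4, so tw(G) ≤ 4. Conversely, {1, 2, 3, 4, 5} is a clique of size 5, and the vertices of any clique must share a bag in every tree decomposition; so some bag has ≥ 5 vertices and tw(G) ≥ 4. Therefore the treewidth is 4.

4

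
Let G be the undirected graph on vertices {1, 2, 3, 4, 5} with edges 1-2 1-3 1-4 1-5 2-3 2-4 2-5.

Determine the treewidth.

A width-2 tree decomposition is:
Bags: B1 = {1, 2, 4}  B2 = {1, 2, 3}  B3 = {1, 2, 5}
Tree: B1–B2, B2–B3
The largest bag has 3 vertices, giving width 2; this decomposition certifies tw(G) ≤ 2. On the other hand G contains the 3-clique {1, 2, 3}. A clique must lie in a single bag of any decomposition, so no decomposition can have width below 2. Hence tw(G) = 2 exactly.

2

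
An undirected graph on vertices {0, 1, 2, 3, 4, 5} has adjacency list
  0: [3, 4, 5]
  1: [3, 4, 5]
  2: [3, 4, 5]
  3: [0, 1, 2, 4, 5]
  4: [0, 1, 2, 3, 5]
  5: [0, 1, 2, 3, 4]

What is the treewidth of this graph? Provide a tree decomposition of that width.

Treewidth 3.
One optimal decomposition is:
Bags: B1 = {2, 3, 4, 5}  B2 = {1, 3, 4, 5}  B3 = {0, 3, 4, 5}
Tree: B1–B2, B1–B3

Every bag has size at most 4, so the width is 4 − 1 = 3 and tw(G) ≤ 3. On the other hand G contains the 4-clique {0, 3, 4, 5}. A clique must lie in a single bag of any decomposition, so no decomposition can have width below 3. Hence tw(G) = 3 exactly.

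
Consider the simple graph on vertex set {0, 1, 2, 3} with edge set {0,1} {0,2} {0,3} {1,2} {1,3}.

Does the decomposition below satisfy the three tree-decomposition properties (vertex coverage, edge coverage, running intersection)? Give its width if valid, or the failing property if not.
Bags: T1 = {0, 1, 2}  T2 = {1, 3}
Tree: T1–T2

No — edge (0,3) lies in no bag.

A tree decomposition must satisfy three properties: every vertex lies in some bag; for every edge, both endpoints lie together in some bag; and for every vertex, the bags containing it form a connected subtree. Here edge (0,3) lies in no bag, so the decomposition is invalid.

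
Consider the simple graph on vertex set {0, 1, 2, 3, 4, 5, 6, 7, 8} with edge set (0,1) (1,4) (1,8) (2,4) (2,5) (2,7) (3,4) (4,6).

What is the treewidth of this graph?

1

A width-1 tree decomposition is:
Bags: B1 = {2, 4}  B2 = {2, 7}  B3 = {1, 4}  B4 = {3, 4}  B5 = {4, 6}  B6 = {1, 8}  B7 = {0, 1}  B8 = {2, 5}
Tree: B1–B2, B1–B3, B1–B4, B1–B5, B3–B6, B6–B7, B1–B8
Each bag holds 2 vertices, so the decomposition has width 1, which upper-bounds the treewidth. Since G has at least one edge (e.g. 2–4), it is not an edgeless graph, so tw(G) ≥ 1. Hence tw(G) = 1 exactly.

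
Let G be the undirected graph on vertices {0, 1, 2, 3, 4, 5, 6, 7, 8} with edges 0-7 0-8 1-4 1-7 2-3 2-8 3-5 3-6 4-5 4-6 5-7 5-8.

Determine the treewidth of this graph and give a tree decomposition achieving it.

Treewidth 3.
One such decomposition:
Bags: B1 = {2, 3, 6, 8}  B2 = {3, 5, 6, 8}  B3 = {4, 5, 6, 8}  B4 = {0, 4, 5, 8}  B5 = {0, 4, 5, 7}  B6 = {0, 1, 4, 7}
Tree: B1–B2, B2–B3, B3–B4, B4–B5, B5–B6

The largest bag has 4 vertices, giving width 3; this decomposition certifies tw(G) ≤ 3. For the lower bound: the 4 vertex sets {2,3,6}, {8}, {5}, {0,1,4,7} are disjoint, each induces a connected subgraph, and every pair is joined by at least one edge of G. Contracting each set to a single vertex therefore yields K_{4} as a minor, and since treewidth is minor-monotone, tw(G) ≥ tw(K_{4}) = 3. The upper and lower bounds meet at 3, so that is the treewidth.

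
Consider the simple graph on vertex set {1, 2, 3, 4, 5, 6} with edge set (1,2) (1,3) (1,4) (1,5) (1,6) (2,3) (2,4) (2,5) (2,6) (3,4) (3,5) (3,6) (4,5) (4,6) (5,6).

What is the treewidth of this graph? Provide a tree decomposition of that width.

A single bag containing all 6 vertices is trivially a valid decomposition of width 5. Conversely, {1, 2, 3, 4, 5, 6} is a clique of size 6, and the vertices of any clique must share a bag in every tree decomposition; so some bag has ≥ 6 vertices and tw(G) ≥ 5. Combining the bounds, tw(G) = 5.

Treewidth 5.
One such decomposition:
Bags: B1 = {1, 2, 3, 4, 5, 6}
Tree: (single bag)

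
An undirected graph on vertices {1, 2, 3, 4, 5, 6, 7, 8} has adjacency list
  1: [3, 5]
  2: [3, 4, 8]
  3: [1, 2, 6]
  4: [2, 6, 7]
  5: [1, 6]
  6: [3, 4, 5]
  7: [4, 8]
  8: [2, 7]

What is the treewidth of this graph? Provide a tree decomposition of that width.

Each bag holds 3 vertices, so the decomposition has width 2, which upper-bounds the treewidth. For the lower bound, G contains the cycle 7–8–2–4–7, so G is not a forest; only forests have treewidth ≤ 1, hence tw(G) ≥ 2. The upper and lower bounds meet at 2, so that is the treewidth.

Treewidth 2.
One optimal decomposition is:
Bags: B1 = {4, 7, 8}  B2 = {2, 4, 8}  B3 = {2, 4, 6}  B4 = {2, 3, 6}  B5 = {3, 5, 6}  B6 = {1, 3, 5}
Tree: B1–B2, B2–B3, B3–B4, B4–B5, B5–B6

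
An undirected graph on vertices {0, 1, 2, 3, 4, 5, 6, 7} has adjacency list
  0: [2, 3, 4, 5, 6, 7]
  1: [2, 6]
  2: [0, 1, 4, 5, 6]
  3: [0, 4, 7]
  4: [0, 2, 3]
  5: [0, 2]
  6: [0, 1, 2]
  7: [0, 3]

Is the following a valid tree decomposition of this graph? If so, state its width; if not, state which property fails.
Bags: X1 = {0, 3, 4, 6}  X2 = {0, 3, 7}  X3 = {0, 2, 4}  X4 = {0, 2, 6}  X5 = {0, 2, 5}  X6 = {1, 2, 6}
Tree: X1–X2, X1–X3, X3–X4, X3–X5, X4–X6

No — bags containing vertex 6 are not connected in the tree.

A tree decomposition must satisfy three properties: every vertex lies in some bag; for every edge, both endpoints lie together in some bag; and for every vertex, the bags containing it form a connected subtree. Here bags containing vertex 6 are not connected in the tree, so the decomposition is invalid.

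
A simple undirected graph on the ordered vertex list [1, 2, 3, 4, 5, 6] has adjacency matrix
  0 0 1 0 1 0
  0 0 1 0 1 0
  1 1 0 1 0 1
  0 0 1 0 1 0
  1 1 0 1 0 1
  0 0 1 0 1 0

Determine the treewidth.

A width-2 tree decomposition is:
Bags: B1 = {3, 4, 5}  B2 = {1, 3, 5}  B3 = {2, 3, 5}  B4 = {3, 5, 6}
Tree: B1–B2, B2–B3, B3–B4
The largest bag has 3 vertices, giving width 2; this decomposition certifies tw(G) ≤ 2. Since 4–5–1–3–4 is a cycle in G, G is not acyclic. Forests are exactly the graphs of treewidth ≤ 1, so tw(G) ≥ 2. Hence tw(G) = 2 exactly.

2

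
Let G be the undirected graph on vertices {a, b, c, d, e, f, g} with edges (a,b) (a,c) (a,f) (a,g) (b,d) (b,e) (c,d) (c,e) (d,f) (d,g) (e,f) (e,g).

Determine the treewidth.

3

A width-3 tree decomposition is:
Bags: B1 = {a, b, d, e}  B2 = {a, d, e, g}  B3 = {a, c, d, e}  B4 = {a, d, e, f}
Tree: B1–B2, B2–B3, B3–B4
Each bag holds 4 vertices, so the decomposition has width 3, which upper-bounds the treewidth. For the lower bound: the 4 vertex sets {a,b}, {d,g}, {e}, {c} are disjoint, each induces a connected subgraph, and every pair is joined by at least one edge of G. Contracting each set to a single vertex therefore yields K_{4} as a minor, and since treewidth is minor-monotone, tw(G) ≥ tw(K_{4}) = 3. Therefore the treewidth is 3.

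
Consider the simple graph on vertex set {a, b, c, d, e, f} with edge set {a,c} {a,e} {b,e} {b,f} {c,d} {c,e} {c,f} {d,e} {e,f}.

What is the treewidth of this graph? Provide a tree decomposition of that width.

Treewidth 2.
One optimal decomposition is:
Bags: B1 = {a, c, e}  B2 = {c, d, e}  B3 = {c, e, f}  B4 = {b, e, f}
Tree: B1–B2, B2–B3, B3–B4

Every bag has size at most 3, so the width is 3 − 1 = 2 and tw(G) ≤ 2. On the other hand G contains the 3-clique {c, d, e}. A clique must lie in a single bag of any decomposition, so no decomposition can have width below 2. Combining the bounds, tw(G) = 2.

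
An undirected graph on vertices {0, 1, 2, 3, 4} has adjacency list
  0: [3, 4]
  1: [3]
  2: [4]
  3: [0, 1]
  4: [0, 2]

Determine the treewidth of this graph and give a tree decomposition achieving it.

The largest bag has 2 vertices, giving width 1; this decomposition certifies tw(G) ≤ 1. Since G has at least one edge (e.g. 4–2), it is not an edgeless graph, so tw(G) ≥ 1. Therefore the treewidth is 1.

Treewidth 1.
One such decomposition:
Bags: B1 = {2, 4}  B2 = {0, 4}  B3 = {0, 3}  B4 = {1, 3}
Tree: B1–B2, B2–B3, B3–B4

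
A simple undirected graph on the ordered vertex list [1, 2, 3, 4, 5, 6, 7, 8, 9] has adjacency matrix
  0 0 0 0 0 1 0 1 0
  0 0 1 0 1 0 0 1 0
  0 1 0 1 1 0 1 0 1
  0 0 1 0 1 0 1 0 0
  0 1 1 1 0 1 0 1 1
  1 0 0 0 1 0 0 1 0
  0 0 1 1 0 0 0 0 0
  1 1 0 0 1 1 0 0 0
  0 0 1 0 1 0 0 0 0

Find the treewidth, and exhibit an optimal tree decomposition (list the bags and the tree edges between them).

Treewidth 2.
One such decomposition:
Bags: B1 = {2, 5, 8}  B2 = {2, 3, 5}  B3 = {5, 6, 8}  B4 = {3, 4, 5}  B5 = {3, 4, 7}  B6 = {1, 6, 8}  B7 = {3, 5, 9}
Tree: B1–B2, B1–B3, B2–B4, B4–B5, B3–B6, B4–B7

Each bag holds 3 vertices, so the decomposition has width 2, which upper-bounds the treewidth. For the lower bound, the 3 vertices {1, 6, 8} are pairwise adjacent, and any tree decomposition puts a clique entirely inside one bag — forcing width ≥ 2. Combining the bounds, tw(G) = 2.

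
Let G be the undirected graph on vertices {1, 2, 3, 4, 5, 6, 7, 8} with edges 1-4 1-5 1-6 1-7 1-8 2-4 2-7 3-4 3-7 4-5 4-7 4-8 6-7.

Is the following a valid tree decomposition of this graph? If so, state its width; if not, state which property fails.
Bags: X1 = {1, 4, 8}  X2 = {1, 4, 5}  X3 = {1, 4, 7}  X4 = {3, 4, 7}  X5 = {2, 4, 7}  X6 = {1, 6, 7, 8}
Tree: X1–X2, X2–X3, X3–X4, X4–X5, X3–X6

No — bags containing vertex 8 are not connected in the tree.

A tree decomposition must satisfy three properties: every vertex lies in some bag; for every edge, both endpoints lie together in some bag; and for every vertex, the bags containing it form a connected subtree. Here bags containing vertex 8 are not connected in the tree, so the decomposition is invalid.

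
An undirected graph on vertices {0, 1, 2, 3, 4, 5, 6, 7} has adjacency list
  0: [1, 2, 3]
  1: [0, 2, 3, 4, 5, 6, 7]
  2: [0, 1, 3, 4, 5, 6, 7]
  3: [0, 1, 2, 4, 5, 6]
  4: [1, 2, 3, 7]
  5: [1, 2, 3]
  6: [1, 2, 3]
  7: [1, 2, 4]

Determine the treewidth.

3

A width-3 tree decomposition is:
Bags: B1 = {1, 2, 3, 5}  B2 = {1, 2, 3, 6}  B3 = {1, 2, 3, 4}  B4 = {0, 1, 2, 3}  B5 = {1, 2, 4, 7}
Tree: B1–B2, B2–B3, B1–B4, B3–B5
Every bag has size at most 4, so the width is 4 − 1 = 3 and tw(G) ≤ 3. For the lower bound, the 4 vertices {0, 1, 2, 3} are pairwise adjacent, and any tree decomposition puts a clique entirely inside one bag — forcing width ≥ 3. Therefore the treewidth is 3.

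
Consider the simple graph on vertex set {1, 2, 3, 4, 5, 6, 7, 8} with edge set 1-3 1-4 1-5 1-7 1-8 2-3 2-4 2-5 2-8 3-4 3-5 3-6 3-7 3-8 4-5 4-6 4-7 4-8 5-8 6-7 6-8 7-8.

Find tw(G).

A width-4 tree decomposition is:
Bags: B1 = {1, 3, 4, 7, 8}  B2 = {1, 3, 4, 5, 8}  B3 = {3, 4, 6, 7, 8}  B4 = {2, 3, 4, 5, 8}
Tree: B1–B2, B1–B3, B2–B4
Each bag holds 5 vertices, so the decomposition has width 4, which upper-bounds the treewidth. For the lower bound, the 5 vertices {1, 3, 4, 5, 8} are pairwise adjacent, and any tree decomposition puts a clique entirely inside one bag — forcing width ≥ 4. Therefore the treewidth is 4.

4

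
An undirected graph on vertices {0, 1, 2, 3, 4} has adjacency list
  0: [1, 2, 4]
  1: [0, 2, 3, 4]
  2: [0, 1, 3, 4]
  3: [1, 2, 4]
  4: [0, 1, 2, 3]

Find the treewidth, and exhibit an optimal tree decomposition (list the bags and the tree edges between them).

Treewidth 3.
Bags: B1 = {1, 2, 3, 4}  B2 = {0, 1, 2, 4}
Tree: B1–B2

Every bag has size at most 4, so the width is 4 − 1 = 3 and tw(G) ≤ 3. On the other hand G contains the 4-clique {0, 1, 2, 4}. A clique must lie in a single bag of any decomposition, so no decomposition can have width below 3. Therefore the treewidth is 3.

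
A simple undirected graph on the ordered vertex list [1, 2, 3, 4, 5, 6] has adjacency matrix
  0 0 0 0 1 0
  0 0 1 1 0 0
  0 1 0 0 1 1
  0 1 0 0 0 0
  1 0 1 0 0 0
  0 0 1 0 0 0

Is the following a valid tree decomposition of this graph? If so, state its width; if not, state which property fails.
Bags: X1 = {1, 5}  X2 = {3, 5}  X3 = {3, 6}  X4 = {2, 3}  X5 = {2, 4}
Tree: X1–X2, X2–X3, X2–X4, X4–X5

Yes; width 1.

Vertex coverage: the bags together contain {1, 2, 3, 4, 5, 6}, the full vertex set. Edge coverage: each edge of G has both endpoints in at least one bag. Running intersection: for every vertex, the bags containing it form a connected subtree. All three properties hold, so this is a valid tree decomposition of width max|bag| − 1 = 1, and hence tw(G) ≤ 1.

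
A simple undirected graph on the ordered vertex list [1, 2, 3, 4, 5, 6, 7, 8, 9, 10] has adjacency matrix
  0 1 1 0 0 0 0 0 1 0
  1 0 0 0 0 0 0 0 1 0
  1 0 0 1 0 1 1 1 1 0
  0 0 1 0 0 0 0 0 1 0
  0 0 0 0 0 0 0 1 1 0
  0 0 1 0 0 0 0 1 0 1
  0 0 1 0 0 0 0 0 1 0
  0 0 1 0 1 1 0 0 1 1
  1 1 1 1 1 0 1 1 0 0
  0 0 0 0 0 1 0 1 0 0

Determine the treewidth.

A width-2 tree decomposition is:
Bags: B1 = {3, 8, 9}  B2 = {3, 7, 9}  B3 = {1, 3, 9}  B4 = {3, 6, 8}  B5 = {3, 4, 9}  B6 = {5, 8, 9}  B7 = {1, 2, 9}  B8 = {6, 8, 10}
Tree: B1–B2, B1–B3, B1–B4, B3–B5, B1–B6, B3–B7, B4–B8
The largest bag has 3 vertices, giving width 2; this decomposition certifies tw(G) ≤ 2. Conversely, {1, 2, 9} is a clique of size 3, and the vertices of any clique must share a bag in every tree decomposition; so some bag has ≥ 3 vertices and tw(G) ≥ 2. Hence tw(G) = 2 exactly.

2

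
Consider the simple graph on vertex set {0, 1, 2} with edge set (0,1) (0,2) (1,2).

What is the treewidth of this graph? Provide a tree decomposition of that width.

With just one bag of size 3, the width is 3 − 1 = 2, so tw(G) ≤ 2. Conversely, {0, 1, 2} is a clique of size 3, and the vertices of any clique must share a bag in every tree decomposition; so some bag has ≥ 3 vertices and tw(G) ≥ 2. Therefore the treewidth is 2.

Treewidth 2.
One optimal decomposition is:
Bags: B1 = {0, 1, 2}
Tree: (single bag)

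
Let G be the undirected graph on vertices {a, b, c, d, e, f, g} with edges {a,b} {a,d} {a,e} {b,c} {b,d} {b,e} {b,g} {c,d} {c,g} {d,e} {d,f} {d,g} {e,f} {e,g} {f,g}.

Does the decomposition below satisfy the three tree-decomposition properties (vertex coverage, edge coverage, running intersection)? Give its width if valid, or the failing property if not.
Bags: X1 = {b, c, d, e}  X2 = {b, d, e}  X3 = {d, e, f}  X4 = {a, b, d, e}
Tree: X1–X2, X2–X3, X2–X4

A tree decomposition must satisfy three properties: every vertex lies in some bag; for every edge, both endpoints lie together in some bag; and for every vertex, the bags containing it form a connected subtree. Here vertex g appears in no bag, so the decomposition is invalid.

No — vertex g appears in no bag.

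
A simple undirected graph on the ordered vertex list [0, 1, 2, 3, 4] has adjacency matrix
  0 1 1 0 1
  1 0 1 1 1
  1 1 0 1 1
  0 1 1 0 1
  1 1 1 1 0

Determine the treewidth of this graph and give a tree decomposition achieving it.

Treewidth 3.
One such decomposition:
Bags: B1 = {0, 1, 2, 4}  B2 = {1, 2, 3, 4}
Tree: B1–B2

Each bag holds 4 vertices, so the decomposition has width 3, which upper-bounds the treewidth. For the lower bound, the 4 vertices {0, 1, 2, 4} are pairwise adjacent, and any tree decomposition puts a clique entirely inside one bag — forcing width ≥ 3. The upper and lower bounds meet at 3, so that is the treewidth.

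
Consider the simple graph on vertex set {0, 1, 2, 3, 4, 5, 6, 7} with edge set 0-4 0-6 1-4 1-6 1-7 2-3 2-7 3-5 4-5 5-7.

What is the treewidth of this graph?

2

A width-2 tree decomposition is:
Bags: B1 = {0, 4, 6}  B2 = {1, 4, 6}  B3 = {1, 4, 5}  B4 = {1, 5, 7}  B5 = {3, 5, 7}  B6 = {2, 3, 7}
Tree: B1–B2, B2–B3, B3–B4, B4–B5, B5–B6
Each bag holds 3 vertices, so the decomposition has width 2, which upper-bounds the treewidth. For the lower bound, G contains the cycle 0–6–1–4–0, so G is not a forest; only forests have treewidth ≤ 1, hence tw(G) ≥ 2. Therefore the treewidth is 2.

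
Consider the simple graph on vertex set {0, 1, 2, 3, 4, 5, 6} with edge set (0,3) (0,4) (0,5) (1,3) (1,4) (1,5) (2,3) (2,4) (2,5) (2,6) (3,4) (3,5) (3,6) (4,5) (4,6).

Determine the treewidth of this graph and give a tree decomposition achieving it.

Treewidth 3.
One such decomposition:
Bags: B1 = {0, 3, 4, 5}  B2 = {2, 3, 4, 5}  B3 = {2, 3, 4, 6}  B4 = {1, 3, 4, 5}
Tree: B1–B2, B2–B3, B2–B4

Every bag has size at most 4, so the width is 4 − 1 = 3 and tw(G) ≤ 3. Conversely, {0, 3, 4, 5} is a clique of size 4, and the vertices of any clique must share a bag in every tree decomposition; so some bag has ≥ 4 vertices and tw(G) ≥ 3. Therefore the treewidth is 3.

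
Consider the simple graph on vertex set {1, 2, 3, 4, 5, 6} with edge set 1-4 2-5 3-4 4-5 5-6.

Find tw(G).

A width-1 tree decomposition is:
Bags: B1 = {4, 5}  B2 = {5, 6}  B3 = {1, 4}  B4 = {3, 4}  B5 = {2, 5}
Tree: B1–B2, B1–B3, B1–B4, B1–B5
Every bag has size at most 2, so the width is 2 − 1 = 1 and tw(G) ≤ 1. Since G has at least one edge (e.g. 5–4), it is not an edgeless graph, so tw(G) ≥ 1. Therefore the treewidth is 1.

1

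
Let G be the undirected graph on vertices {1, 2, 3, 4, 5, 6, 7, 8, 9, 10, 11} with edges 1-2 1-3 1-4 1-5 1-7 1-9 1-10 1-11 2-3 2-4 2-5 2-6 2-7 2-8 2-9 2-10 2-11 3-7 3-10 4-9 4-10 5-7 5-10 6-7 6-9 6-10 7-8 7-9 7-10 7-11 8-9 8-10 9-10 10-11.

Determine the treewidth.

4

A width-4 tree decomposition is:
Bags: B1 = {1, 2, 5, 7, 10}  B2 = {1, 2, 7, 9, 10}  B3 = {1, 2, 7, 10, 11}  B4 = {2, 7, 8, 9, 10}  B5 = {1, 2, 3, 7, 10}  B6 = {1, 2, 4, 9, 10}  B7 = {2, 6, 7, 9, 10}
Tree: B1–B2, B1–B3, B2–B4, B3–B5, B2–B6, B4–B7
Each bag holds 5 vertices, so the decomposition has width 4, which upper-bounds the treewidth. For the lower bound, the 5 vertices {1, 2, 4, 9, 10} are pairwise adjacent, and any tree decomposition puts a clique entirely inside one bag — forcing width ≥ 4. The upper and lower bounds meet at 4, so that is the treewidth.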